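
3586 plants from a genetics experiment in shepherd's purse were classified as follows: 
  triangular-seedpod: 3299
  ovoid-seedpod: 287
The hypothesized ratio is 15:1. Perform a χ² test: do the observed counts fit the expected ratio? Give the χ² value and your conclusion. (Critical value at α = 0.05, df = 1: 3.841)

Expected counts for N = 3586 under a 15:1 ratio (total parts = 16):
  triangular-seedpod: 3586 × 15/16 = 3361.875
  ovoid-seedpod: 3586 × 1/16 = 224.125
χ² = Σ (O − E)² / E
  triangular-seedpod: (3299 − 3361.875)² / 3361.875 = 1.1759
  ovoid-seedpod: (287 − 224.125)² / 224.125 = 17.6387
χ² = 1.1759 + 17.6387 = 18.8146 ≈ 18.815
Degrees of freedom = 2 − 1 = 1; critical value at α = 0.05 is 3.841.
Since 18.815 > 3.841, we reject the null hypothesis — the data do not fit the 15:1 ratio.

18.815; not consistent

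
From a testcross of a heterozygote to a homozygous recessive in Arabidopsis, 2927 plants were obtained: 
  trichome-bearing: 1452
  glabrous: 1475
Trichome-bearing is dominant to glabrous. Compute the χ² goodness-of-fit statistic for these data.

A testcross of a heterozygote (Aa × aa) gives a 1:1 phenotypic ratio.
Expected counts for N = 2927 under a 1:1 ratio (total parts = 2):
  trichome-bearing: 2927 × 1/2 = 1463.5
  glabrous: 2927 × 1/2 = 1463.5
χ² = Σ (O − E)² / E
  trichome-bearing: (1452 − 1463.5)² / 1463.5 = 0.0904
  glabrous: (1475 − 1463.5)² / 1463.5 = 0.0904
χ² = 0.0904 + 0.0904 = 0.1808 ≈ 0.181

0.181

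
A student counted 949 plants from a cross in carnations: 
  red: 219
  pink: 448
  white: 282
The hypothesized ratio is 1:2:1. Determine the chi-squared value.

The 1:2:1 ratio has 4 parts, so with N = 949 the expected counts are:
  red: 949 × 1/4 = 237.25
  pink: 949 × 2/4 = 474.5
  white: 949 × 1/4 = 237.25
χ² = Σ (O − E)² / E
  red: (219 − 237.25)² / 237.25 = 1.4038
  pink: (448 − 474.5)² / 474.5 = 1.4800
  white: (282 − 237.25)² / 237.25 = 8.4407
χ² = 1.4038 + 1.4800 + 8.4407 = 11.3245 ≈ 11.325

11.325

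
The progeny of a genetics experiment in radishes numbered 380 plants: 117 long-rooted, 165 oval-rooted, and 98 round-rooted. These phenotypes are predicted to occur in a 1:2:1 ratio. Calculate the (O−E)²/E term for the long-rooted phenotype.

Expected counts for N = 380 under a 1:2:1 ratio (total parts = 4):
  long-rooted: 380 × 1/4 = 95
  oval-rooted: 380 × 2/4 = 190
  round-rooted: 380 × 1/4 = 95
Contribution of long-rooted: (117 − 95)² / 95 = 5.0947

5.095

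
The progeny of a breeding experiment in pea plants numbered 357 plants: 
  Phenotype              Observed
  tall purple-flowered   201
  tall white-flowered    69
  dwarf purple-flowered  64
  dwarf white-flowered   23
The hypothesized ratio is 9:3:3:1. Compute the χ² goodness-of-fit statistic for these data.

Total ratio parts = 16. Expected numbers out of 357:
  tall purple-flowered: 357 × 9/16 = 200.8125
  tall white-flowered: 357 × 3/16 = 66.9375
  dwarf purple-flowered: 357 × 3/16 = 66.9375
  dwarf white-flowered: 357 × 1/16 = 22.3125
χ² = Σ (O − E)² / E
  tall purple-flowered: (201 − 200.8125)² / 200.8125 = 0.0002
  tall white-flowered: (69 − 66.9375)² / 66.9375 = 0.0636
  dwarf purple-flowered: (64 − 66.9375)² / 66.9375 = 0.1289
  dwarf white-flowered: (23 − 22.3125)² / 22.3125 = 0.0212
χ² = 0.0002 + 0.0636 + 0.1289 + 0.0212 = 0.2139 ≈ 0.214

0.214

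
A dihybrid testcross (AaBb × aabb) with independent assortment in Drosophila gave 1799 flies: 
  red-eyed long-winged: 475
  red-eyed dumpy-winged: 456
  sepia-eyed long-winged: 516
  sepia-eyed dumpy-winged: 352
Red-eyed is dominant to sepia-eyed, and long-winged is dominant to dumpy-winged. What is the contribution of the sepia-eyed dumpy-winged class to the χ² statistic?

21.245

A dihybrid testcross with independent assortment gives a 1:1:1:1 ratio.
The 1:1:1:1 ratio has 4 parts, so with N = 1799 the expected counts are:
  red-eyed long-winged: 1799 × 1/4 = 449.75
  red-eyed dumpy-winged: 1799 × 1/4 = 449.75
  sepia-eyed long-winged: 1799 × 1/4 = 449.75
  sepia-eyed dumpy-winged: 1799 × 1/4 = 449.75
Contribution of sepia-eyed dumpy-winged: (352 − 449.75)² / 449.75 = 21.2453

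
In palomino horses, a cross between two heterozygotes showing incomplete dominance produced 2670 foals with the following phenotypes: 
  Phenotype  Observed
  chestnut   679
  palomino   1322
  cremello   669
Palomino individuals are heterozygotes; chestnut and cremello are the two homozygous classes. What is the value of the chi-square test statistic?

0.328

With incomplete dominance, a heterozygote × heterozygote cross gives a 1:2:1 phenotypic ratio.
Total ratio parts = 4. Expected numbers out of 2670:
  chestnut: 2670 × 1/4 = 667.5
  palomino: 2670 × 2/4 = 1335
  cremello: 2670 × 1/4 = 667.5
χ² = Σ (O − E)² / E
  chestnut: (679 − 667.5)² / 667.5 = 0.1981
  palomino: (1322 − 1335)² / 1335 = 0.1266
  cremello: (669 − 667.5)² / 667.5 = 0.0034
χ² = 0.1981 + 0.1266 + 0.0034 = 0.3281 ≈ 0.328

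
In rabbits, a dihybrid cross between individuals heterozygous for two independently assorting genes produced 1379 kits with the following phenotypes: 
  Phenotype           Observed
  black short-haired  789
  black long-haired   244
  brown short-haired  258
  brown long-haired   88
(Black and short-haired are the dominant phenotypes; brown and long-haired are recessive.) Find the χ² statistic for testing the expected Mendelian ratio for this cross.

A dihybrid F₂ with independent assortment and complete dominance at both loci gives a 9:3:3:1 phenotypic ratio.
The 9:3:3:1 ratio has 16 parts, so with N = 1379 the expected counts are:
  black short-haired: 1379 × 9/16 = 775.6875
  black long-haired: 1379 × 3/16 = 258.5625
  brown short-haired: 1379 × 3/16 = 258.5625
  brown long-haired: 1379 × 1/16 = 86.1875
χ² = Σ (O − E)² / E
  black short-haired: (789 − 775.6875)² / 775.6875 = 0.2285
  black long-haired: (244 − 258.5625)² / 258.5625 = 0.8202
  brown short-haired: (258 − 258.5625)² / 258.5625 = 0.0012
  brown long-haired: (88 − 86.1875)² / 86.1875 = 0.0381
χ² = 0.2285 + 0.8202 + 0.0012 + 0.0381 = 1.088

1.088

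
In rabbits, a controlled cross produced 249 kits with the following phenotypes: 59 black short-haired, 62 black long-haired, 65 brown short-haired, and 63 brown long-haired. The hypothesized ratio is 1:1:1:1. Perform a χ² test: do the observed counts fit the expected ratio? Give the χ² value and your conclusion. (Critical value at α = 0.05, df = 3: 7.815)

0.301; consistent

Under the 1:1:1:1 hypothesis (Σ ratio = 4, N = 249):
  black short-haired: 249 × 1/4 = 62.25
  black long-haired: 249 × 1/4 = 62.25
  brown short-haired: 249 × 1/4 = 62.25
  brown long-haired: 249 × 1/4 = 62.25
χ² = Σ (O − E)² / E
  black short-haired: (59 − 62.25)² / 62.25 = 0.1697
  black long-haired: (62 − 62.25)² / 62.25 = 0.0010
  brown short-haired: (65 − 62.25)² / 62.25 = 0.1215
  brown long-haired: (63 − 62.25)² / 62.25 = 0.0090
χ² = 0.1697 + 0.0010 + 0.1215 + 0.0090 = 0.3012 ≈ 0.301
Degrees of freedom = 4 − 1 = 3; critical value at α = 0.05 is 7.815.
Since 0.301 < 7.815, we fail to reject the null hypothesis — the data are consistent with the 1:1:1:1 ratio.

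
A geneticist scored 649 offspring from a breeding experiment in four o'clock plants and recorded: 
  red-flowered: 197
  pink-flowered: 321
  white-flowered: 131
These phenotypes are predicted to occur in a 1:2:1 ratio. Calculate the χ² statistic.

Expected counts for N = 649 under a 1:2:1 ratio (total parts = 4):
  red-flowered: 649 × 1/4 = 162.25
  pink-flowered: 649 × 2/4 = 324.5
  white-flowered: 649 × 1/4 = 162.25
χ² = Σ (O − E)² / E
  red-flowered: (197 − 162.25)² / 162.25 = 7.4426
  pink-flowered: (321 − 324.5)² / 324.5 = 0.0378
  white-flowered: (131 − 162.25)² / 162.25 = 6.0189
χ² = 7.4426 + 0.0378 + 6.0189 = 13.4993 ≈ 13.499

13.499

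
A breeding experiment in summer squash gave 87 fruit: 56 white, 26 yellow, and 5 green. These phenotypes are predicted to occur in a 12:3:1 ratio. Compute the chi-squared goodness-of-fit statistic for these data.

Under the 12:3:1 hypothesis (Σ ratio = 16, N = 87):
  white: 87 × 12/16 = 65.25
  yellow: 87 × 3/16 = 16.3125
  green: 87 × 1/16 = 5.4375
χ² = Σ (O − E)² / E
  white: (56 − 65.25)² / 65.25 = 1.3113
  yellow: (26 − 16.3125)² / 16.3125 = 5.7531
  green: (5 − 5.4375)² / 5.4375 = 0.0352
χ² = 1.3113 + 5.7531 + 0.0352 = 7.0996 ≈ 7.100

7.100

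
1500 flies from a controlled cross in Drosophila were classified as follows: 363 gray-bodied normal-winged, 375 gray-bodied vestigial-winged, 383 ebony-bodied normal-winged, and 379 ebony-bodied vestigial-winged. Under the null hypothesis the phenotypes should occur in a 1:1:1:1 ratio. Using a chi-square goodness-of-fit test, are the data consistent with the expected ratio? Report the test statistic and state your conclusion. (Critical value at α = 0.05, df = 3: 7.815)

Expected counts for N = 1500 under a 1:1:1:1 ratio (total parts = 4):
  gray-bodied normal-winged: 1500 × 1/4 = 375
  gray-bodied vestigial-winged: 1500 × 1/4 = 375
  ebony-bodied normal-winged: 1500 × 1/4 = 375
  ebony-bodied vestigial-winged: 1500 × 1/4 = 375
χ² = Σ (O − E)² / E
  gray-bodied normal-winged: (363 − 375)² / 375 = 0.3840
  gray-bodied vestigial-winged: (375 − 375)² / 375 = 0.0000
  ebony-bodied normal-winged: (383 − 375)² / 375 = 0.1707
  ebony-bodied vestigial-winged: (379 − 375)² / 375 = 0.0427
χ² = 0.3840 + 0.0000 + 0.1707 + 0.0427 = 0.5974 ≈ 0.597
Degrees of freedom = 4 − 1 = 3; critical value at α = 0.05 is 7.815.
Since 0.597 < 7.815, we fail to reject the null hypothesis — the data are consistent with the 1:1:1:1 ratio.

0.597; consistent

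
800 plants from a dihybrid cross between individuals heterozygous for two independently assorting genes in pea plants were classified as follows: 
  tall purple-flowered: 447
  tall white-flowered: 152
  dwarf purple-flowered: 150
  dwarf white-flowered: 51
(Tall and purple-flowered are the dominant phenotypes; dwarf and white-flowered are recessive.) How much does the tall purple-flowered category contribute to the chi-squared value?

A dihybrid F₂ with independent assortment and complete dominance at both loci gives a 9:3:3:1 phenotypic ratio.
Expected counts for N = 800 under a 9:3:3:1 ratio (total parts = 16):
  tall purple-flowered: 800 × 9/16 = 450
  tall white-flowered: 800 × 3/16 = 150
  dwarf purple-flowered: 800 × 3/16 = 150
  dwarf white-flowered: 800 × 1/16 = 50
Contribution of tall purple-flowered: (447 − 450)² / 450 = 0.0200

0.020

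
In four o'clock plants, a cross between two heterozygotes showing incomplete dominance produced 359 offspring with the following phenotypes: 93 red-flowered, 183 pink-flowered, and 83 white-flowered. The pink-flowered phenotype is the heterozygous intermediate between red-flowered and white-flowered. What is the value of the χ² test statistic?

0.694

With incomplete dominance, a heterozygote × heterozygote cross gives a 1:2:1 phenotypic ratio.
Under the 1:2:1 hypothesis (Σ ratio = 4, N = 359):
  red-flowered: 359 × 1/4 = 89.75
  pink-flowered: 359 × 2/4 = 179.5
  white-flowered: 359 × 1/4 = 89.75
χ² = Σ (O − E)² / E
  red-flowered: (93 − 89.75)² / 89.75 = 0.1177
  pink-flowered: (183 − 179.5)² / 179.5 = 0.0682
  white-flowered: (83 − 89.75)² / 89.75 = 0.5077
χ² = 0.1177 + 0.0682 + 0.5077 = 0.6936 ≈ 0.694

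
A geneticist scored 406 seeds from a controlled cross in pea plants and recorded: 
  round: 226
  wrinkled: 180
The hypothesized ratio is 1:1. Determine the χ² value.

Under the 1:1 hypothesis (Σ ratio = 2, N = 406):
  round: 406 × 1/2 = 203
  wrinkled: 406 × 1/2 = 203
χ² = Σ (O − E)² / E
  round: (226 − 203)² / 203 = 2.6059
  wrinkled: (180 − 203)² / 203 = 2.6059
χ² = 2.6059 + 2.6059 = 5.2118 ≈ 5.212

5.212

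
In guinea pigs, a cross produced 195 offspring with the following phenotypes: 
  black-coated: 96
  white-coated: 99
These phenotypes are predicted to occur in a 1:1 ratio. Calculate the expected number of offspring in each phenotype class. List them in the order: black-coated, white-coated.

97.5, 97.5

Total ratio parts = 2. Expected numbers out of 195:
  black-coated: 195 × 1/2 = 97.5
  white-coated: 195 × 1/2 = 97.5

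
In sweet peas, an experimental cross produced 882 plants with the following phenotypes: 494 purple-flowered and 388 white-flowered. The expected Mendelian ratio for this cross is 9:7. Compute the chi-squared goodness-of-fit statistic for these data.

0.021

Expected counts for N = 882 under a 9:7 ratio (total parts = 16):
  purple-flowered: 882 × 9/16 = 496.125
  white-flowered: 882 × 7/16 = 385.875
χ² = Σ (O − E)² / E
  purple-flowered: (494 − 496.125)² / 496.125 = 0.0091
  white-flowered: (388 − 385.875)² / 385.875 = 0.0117
χ² = 0.0091 + 0.0117 = 0.0208 ≈ 0.021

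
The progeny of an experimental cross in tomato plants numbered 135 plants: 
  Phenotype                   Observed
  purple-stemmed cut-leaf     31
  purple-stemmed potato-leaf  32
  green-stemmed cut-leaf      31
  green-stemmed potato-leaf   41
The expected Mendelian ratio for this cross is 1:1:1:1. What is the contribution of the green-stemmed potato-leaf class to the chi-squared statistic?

The 1:1:1:1 ratio has 4 parts, so with N = 135 the expected counts are:
  purple-stemmed cut-leaf: 135 × 1/4 = 33.75
  purple-stemmed potato-leaf: 135 × 1/4 = 33.75
  green-stemmed cut-leaf: 135 × 1/4 = 33.75
  green-stemmed potato-leaf: 135 × 1/4 = 33.75
Contribution of green-stemmed potato-leaf: (41 − 33.75)² / 33.75 = 1.5574

1.557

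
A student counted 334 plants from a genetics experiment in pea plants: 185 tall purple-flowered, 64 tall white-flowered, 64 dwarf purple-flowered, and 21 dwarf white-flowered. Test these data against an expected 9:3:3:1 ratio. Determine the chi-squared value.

Expected counts for N = 334 under a 9:3:3:1 ratio (total parts = 16):
  tall purple-flowered: 334 × 9/16 = 187.875
  tall white-flowered: 334 × 3/16 = 62.625
  dwarf purple-flowered: 334 × 3/16 = 62.625
  dwarf white-flowered: 334 × 1/16 = 20.875
χ² = Σ (O − E)² / E
  tall purple-flowered: (185 − 187.875)² / 187.875 = 0.0440
  tall white-flowered: (64 − 62.625)² / 62.625 = 0.0302
  dwarf purple-flowered: (64 − 62.625)² / 62.625 = 0.0302
  dwarf white-flowered: (21 − 20.875)² / 20.875 = 0.0007
χ² = 0.0440 + 0.0302 + 0.0302 + 0.0007 = 0.1051 ≈ 0.105

0.105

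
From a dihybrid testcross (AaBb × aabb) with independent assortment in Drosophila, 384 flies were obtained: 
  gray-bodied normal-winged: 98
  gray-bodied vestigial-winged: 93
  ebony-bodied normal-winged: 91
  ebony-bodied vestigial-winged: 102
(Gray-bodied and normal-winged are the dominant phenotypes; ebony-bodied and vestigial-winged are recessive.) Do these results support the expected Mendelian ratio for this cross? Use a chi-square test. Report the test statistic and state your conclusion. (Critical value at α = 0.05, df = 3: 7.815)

A dihybrid testcross with independent assortment gives a 1:1:1:1 ratio.
The 1:1:1:1 ratio has 4 parts, so with N = 384 the expected counts are:
  gray-bodied normal-winged: 384 × 1/4 = 96
  gray-bodied vestigial-winged: 384 × 1/4 = 96
  ebony-bodied normal-winged: 384 × 1/4 = 96
  ebony-bodied vestigial-winged: 384 × 1/4 = 96
χ² = Σ (O − E)² / E
  gray-bodied normal-winged: (98 − 96)² / 96 = 0.0417
  gray-bodied vestigial-winged: (93 − 96)² / 96 = 0.0938
  ebony-bodied normal-winged: (91 − 96)² / 96 = 0.2604
  ebony-bodied vestigial-winged: (102 − 96)² / 96 = 0.3750
χ² = 0.0417 + 0.0938 + 0.2604 + 0.3750 = 0.7709 ≈ 0.771
Degrees of freedom = 4 − 1 = 3; critical value at α = 0.05 is 7.815.
Since 0.771 < 7.815, we fail to reject the null hypothesis — the data are consistent with the 1:1:1:1 ratio.

0.771; consistent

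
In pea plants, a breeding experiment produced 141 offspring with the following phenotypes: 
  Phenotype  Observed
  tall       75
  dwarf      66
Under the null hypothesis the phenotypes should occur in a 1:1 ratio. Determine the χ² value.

Under the 1:1 hypothesis (Σ ratio = 2, N = 141):
  tall: 141 × 1/2 = 70.5
  dwarf: 141 × 1/2 = 70.5
χ² = Σ (O − E)² / E
  tall: (75 − 70.5)² / 70.5 = 0.2872
  dwarf: (66 − 70.5)² / 70.5 = 0.2872
χ² = 0.2872 + 0.2872 = 0.5744 ≈ 0.574

0.574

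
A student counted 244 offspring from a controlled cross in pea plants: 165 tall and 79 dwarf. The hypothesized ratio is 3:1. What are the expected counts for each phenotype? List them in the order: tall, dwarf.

The 3:1 ratio has 4 parts, so with N = 244 the expected counts are:
  tall: 244 × 3/4 = 183
  dwarf: 244 × 1/4 = 61

183, 61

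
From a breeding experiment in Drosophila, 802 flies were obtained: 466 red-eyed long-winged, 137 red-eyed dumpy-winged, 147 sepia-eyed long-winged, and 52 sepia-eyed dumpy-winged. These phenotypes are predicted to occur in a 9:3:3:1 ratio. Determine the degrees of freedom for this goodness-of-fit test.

A goodness-of-fit test with 4 phenotype classes has df = 4 − 1 = 3.

3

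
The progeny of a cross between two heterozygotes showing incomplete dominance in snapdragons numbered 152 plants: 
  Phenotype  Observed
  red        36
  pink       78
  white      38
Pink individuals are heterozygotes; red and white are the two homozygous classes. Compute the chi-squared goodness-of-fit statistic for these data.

With incomplete dominance, a heterozygote × heterozygote cross gives a 1:2:1 phenotypic ratio.
Total ratio parts = 4. Expected numbers out of 152:
  red: 152 × 1/4 = 38
  pink: 152 × 2/4 = 76
  white: 152 × 1/4 = 38
χ² = Σ (O − E)² / E
  red: (36 − 38)² / 38 = 0.1053
  pink: (78 − 76)² / 76 = 0.0526
  white: (38 − 38)² / 38 = 0.0000
χ² = 0.1053 + 0.0526 + 0.0000 = 0.1579 ≈ 0.158

0.158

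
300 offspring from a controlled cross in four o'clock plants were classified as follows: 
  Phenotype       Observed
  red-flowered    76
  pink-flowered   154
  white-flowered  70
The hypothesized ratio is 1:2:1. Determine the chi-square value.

Expected counts for N = 300 under a 1:2:1 ratio (total parts = 4):
  red-flowered: 300 × 1/4 = 75
  pink-flowered: 300 × 2/4 = 150
  white-flowered: 300 × 1/4 = 75
χ² = Σ (O − E)² / E
  red-flowered: (76 − 75)² / 75 = 0.0133
  pink-flowered: (154 − 150)² / 150 = 0.1067
  white-flowered: (70 − 75)² / 75 = 0.3333
χ² = 0.0133 + 0.1067 + 0.3333 = 0.4533 ≈ 0.453

0.453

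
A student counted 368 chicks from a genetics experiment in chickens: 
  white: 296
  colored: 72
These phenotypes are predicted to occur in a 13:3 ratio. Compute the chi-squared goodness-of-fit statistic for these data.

0.161

Expected counts for N = 368 under a 13:3 ratio (total parts = 16):
  white: 368 × 13/16 = 299
  colored: 368 × 3/16 = 69
χ² = Σ (O − E)² / E
  white: (296 − 299)² / 299 = 0.0301
  colored: (72 − 69)² / 69 = 0.1304
χ² = 0.0301 + 0.1304 = 0.1605 ≈ 0.161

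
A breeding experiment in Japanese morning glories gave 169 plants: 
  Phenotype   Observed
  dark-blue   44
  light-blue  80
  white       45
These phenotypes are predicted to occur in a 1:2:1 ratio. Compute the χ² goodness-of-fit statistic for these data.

0.491

Under the 1:2:1 hypothesis (Σ ratio = 4, N = 169):
  dark-blue: 169 × 1/4 = 42.25
  light-blue: 169 × 2/4 = 84.5
  white: 169 × 1/4 = 42.25
χ² = Σ (O − E)² / E
  dark-blue: (44 − 42.25)² / 42.25 = 0.0725
  light-blue: (80 − 84.5)² / 84.5 = 0.2396
  white: (45 − 42.25)² / 42.25 = 0.1790
χ² = 0.0725 + 0.2396 + 0.1790 = 0.4911 ≈ 0.491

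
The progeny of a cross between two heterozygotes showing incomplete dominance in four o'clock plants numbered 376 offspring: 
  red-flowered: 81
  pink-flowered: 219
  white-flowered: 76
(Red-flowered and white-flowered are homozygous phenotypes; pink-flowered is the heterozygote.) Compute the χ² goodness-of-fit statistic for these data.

10.356

With incomplete dominance, a heterozygote × heterozygote cross gives a 1:2:1 phenotypic ratio.
Under the 1:2:1 hypothesis (Σ ratio = 4, N = 376):
  red-flowered: 376 × 1/4 = 94
  pink-flowered: 376 × 2/4 = 188
  white-flowered: 376 × 1/4 = 94
χ² = Σ (O − E)² / E
  red-flowered: (81 − 94)² / 94 = 1.7979
  pink-flowered: (219 − 188)² / 188 = 5.1117
  white-flowered: (76 − 94)² / 94 = 3.4468
χ² = 1.7979 + 5.1117 + 3.4468 = 10.3564 ≈ 10.356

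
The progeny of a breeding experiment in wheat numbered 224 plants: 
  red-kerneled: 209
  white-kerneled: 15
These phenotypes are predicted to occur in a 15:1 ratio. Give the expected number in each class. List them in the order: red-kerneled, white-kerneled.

210, 14

The 15:1 ratio has 16 parts, so with N = 224 the expected counts are:
  red-kerneled: 224 × 15/16 = 210
  white-kerneled: 224 × 1/16 = 14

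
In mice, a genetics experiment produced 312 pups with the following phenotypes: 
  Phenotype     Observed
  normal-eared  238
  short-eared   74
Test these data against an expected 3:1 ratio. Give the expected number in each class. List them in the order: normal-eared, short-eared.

234, 78

The 3:1 ratio has 4 parts, so with N = 312 the expected counts are:
  normal-eared: 312 × 3/4 = 234
  short-eared: 312 × 1/4 = 78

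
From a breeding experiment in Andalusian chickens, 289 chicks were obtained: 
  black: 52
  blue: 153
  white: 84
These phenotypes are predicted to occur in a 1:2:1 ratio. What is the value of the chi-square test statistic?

Expected counts for N = 289 under a 1:2:1 ratio (total parts = 4):
  black: 289 × 1/4 = 72.25
  blue: 289 × 2/4 = 144.5
  white: 289 × 1/4 = 72.25
χ² = Σ (O − E)² / E
  black: (52 − 72.25)² / 72.25 = 5.6756
  blue: (153 − 144.5)² / 144.5 = 0.5000
  white: (84 − 72.25)² / 72.25 = 1.9109
χ² = 5.6756 + 0.5000 + 1.9109 = 8.0865 ≈ 8.087

8.087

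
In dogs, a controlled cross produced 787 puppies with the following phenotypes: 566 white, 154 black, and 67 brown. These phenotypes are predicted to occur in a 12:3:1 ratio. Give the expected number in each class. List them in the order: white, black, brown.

590.25, 147.5625, 49.1875

The 12:3:1 ratio has 16 parts, so with N = 787 the expected counts are:
  white: 787 × 12/16 = 590.25
  black: 787 × 3/16 = 147.5625
  brown: 787 × 1/16 = 49.1875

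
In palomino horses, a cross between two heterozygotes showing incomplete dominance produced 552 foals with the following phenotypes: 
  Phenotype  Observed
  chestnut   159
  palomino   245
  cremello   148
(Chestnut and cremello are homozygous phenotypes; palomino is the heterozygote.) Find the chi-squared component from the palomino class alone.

3.482

With incomplete dominance, a heterozygote × heterozygote cross gives a 1:2:1 phenotypic ratio.
Expected counts for N = 552 under a 1:2:1 ratio (total parts = 4):
  chestnut: 552 × 1/4 = 138
  palomino: 552 × 2/4 = 276
  cremello: 552 × 1/4 = 138
Contribution of palomino: (245 − 276)² / 276 = 3.4819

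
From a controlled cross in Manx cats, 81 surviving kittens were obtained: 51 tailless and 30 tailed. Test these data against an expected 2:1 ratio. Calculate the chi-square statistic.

The 2:1 ratio has 3 parts, so with N = 81 the expected counts are:
  tailless: 81 × 2/3 = 54
  tailed: 81 × 1/3 = 27
χ² = Σ (O − E)² / E
  tailless: (51 − 54)² / 54 = 0.1667
  tailed: (30 − 27)² / 27 = 0.3333
χ² = 0.1667 + 0.3333 = 0.500

0.500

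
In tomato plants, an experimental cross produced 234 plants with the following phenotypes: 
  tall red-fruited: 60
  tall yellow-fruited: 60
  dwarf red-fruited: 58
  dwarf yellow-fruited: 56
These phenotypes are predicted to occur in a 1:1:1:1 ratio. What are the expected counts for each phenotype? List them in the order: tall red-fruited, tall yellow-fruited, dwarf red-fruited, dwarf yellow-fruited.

Under the 1:1:1:1 hypothesis (Σ ratio = 4, N = 234):
  tall red-fruited: 234 × 1/4 = 58.5
  tall yellow-fruited: 234 × 1/4 = 58.5
  dwarf red-fruited: 234 × 1/4 = 58.5
  dwarf yellow-fruited: 234 × 1/4 = 58.5

58.5, 58.5, 58.5, 58.5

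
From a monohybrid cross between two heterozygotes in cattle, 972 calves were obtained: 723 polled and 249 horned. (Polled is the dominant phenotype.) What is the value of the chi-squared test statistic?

0.198

For a monohybrid cross between heterozygotes with complete dominance, the expected phenotypic ratio is 3:1.
Expected counts for N = 972 under a 3:1 ratio (total parts = 4):
  polled: 972 × 3/4 = 729
  horned: 972 × 1/4 = 243
χ² = Σ (O − E)² / E
  polled: (723 − 729)² / 729 = 0.0494
  horned: (249 − 243)² / 243 = 0.1481
χ² = 0.0494 + 0.1481 = 0.1975 ≈ 0.198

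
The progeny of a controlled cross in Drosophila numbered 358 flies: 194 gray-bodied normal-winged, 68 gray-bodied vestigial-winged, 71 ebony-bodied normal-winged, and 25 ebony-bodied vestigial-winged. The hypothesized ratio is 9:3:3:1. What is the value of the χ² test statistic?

0.813

Total ratio parts = 16. Expected numbers out of 358:
  gray-bodied normal-winged: 358 × 9/16 = 201.375
  gray-bodied vestigial-winged: 358 × 3/16 = 67.125
  ebony-bodied normal-winged: 358 × 3/16 = 67.125
  ebony-bodied vestigial-winged: 358 × 1/16 = 22.375
χ² = Σ (O − E)² / E
  gray-bodied normal-winged: (194 − 201.375)² / 201.375 = 0.2701
  gray-bodied vestigial-winged: (68 − 67.125)² / 67.125 = 0.0114
  ebony-bodied normal-winged: (71 − 67.125)² / 67.125 = 0.2237
  ebony-bodied vestigial-winged: (25 − 22.375)² / 22.375 = 0.3080
χ² = 0.2701 + 0.0114 + 0.2237 + 0.3080 = 0.8132 ≈ 0.813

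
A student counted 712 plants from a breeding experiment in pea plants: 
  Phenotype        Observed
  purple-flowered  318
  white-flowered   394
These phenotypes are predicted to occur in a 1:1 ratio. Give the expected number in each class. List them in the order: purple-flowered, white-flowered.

Under the 1:1 hypothesis (Σ ratio = 2, N = 712):
  purple-flowered: 712 × 1/2 = 356
  white-flowered: 712 × 1/2 = 356

356, 356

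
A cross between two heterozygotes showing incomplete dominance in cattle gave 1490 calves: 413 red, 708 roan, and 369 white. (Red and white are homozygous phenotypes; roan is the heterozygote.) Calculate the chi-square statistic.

6.274

With incomplete dominance, a heterozygote × heterozygote cross gives a 1:2:1 phenotypic ratio.
Total ratio parts = 4. Expected numbers out of 1490:
  red: 1490 × 1/4 = 372.5
  roan: 1490 × 2/4 = 745
  white: 1490 × 1/4 = 372.5
χ² = Σ (O − E)² / E
  red: (413 − 372.5)² / 372.5 = 4.4034
  roan: (708 − 745)² / 745 = 1.8376
  white: (369 − 372.5)² / 372.5 = 0.0329
χ² = 4.4034 + 1.8376 + 0.0329 = 6.2739 ≈ 6.274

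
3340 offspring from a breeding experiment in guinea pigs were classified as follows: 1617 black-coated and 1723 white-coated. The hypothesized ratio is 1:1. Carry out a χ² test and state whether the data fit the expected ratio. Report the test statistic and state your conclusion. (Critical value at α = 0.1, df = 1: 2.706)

Expected counts for N = 3340 under a 1:1 ratio (total parts = 2):
  black-coated: 3340 × 1/2 = 1670
  white-coated: 3340 × 1/2 = 1670
χ² = Σ (O − E)² / E
  black-coated: (1617 − 1670)² / 1670 = 1.6820
  white-coated: (1723 − 1670)² / 1670 = 1.6820
χ² = 1.6820 + 1.6820 = 3.364
Degrees of freedom = 2 − 1 = 1; critical value at α = 0.1 is 2.706.
Since 3.364 > 2.706, we reject the null hypothesis — the data do not fit the 1:1 ratio.

3.364; not consistent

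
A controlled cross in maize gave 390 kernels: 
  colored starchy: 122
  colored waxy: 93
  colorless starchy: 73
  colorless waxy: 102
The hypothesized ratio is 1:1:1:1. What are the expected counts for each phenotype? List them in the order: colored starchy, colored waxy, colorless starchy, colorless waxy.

Under the 1:1:1:1 hypothesis (Σ ratio = 4, N = 390):
  colored starchy: 390 × 1/4 = 97.5
  colored waxy: 390 × 1/4 = 97.5
  colorless starchy: 390 × 1/4 = 97.5
  colorless waxy: 390 × 1/4 = 97.5

97.5, 97.5, 97.5, 97.5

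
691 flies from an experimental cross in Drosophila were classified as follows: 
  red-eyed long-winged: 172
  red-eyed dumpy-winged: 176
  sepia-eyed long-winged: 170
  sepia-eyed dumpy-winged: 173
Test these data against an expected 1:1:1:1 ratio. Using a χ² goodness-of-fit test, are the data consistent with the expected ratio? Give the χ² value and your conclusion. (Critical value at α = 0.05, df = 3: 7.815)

0.109; consistent

Under the 1:1:1:1 hypothesis (Σ ratio = 4, N = 691):
  red-eyed long-winged: 691 × 1/4 = 172.75
  red-eyed dumpy-winged: 691 × 1/4 = 172.75
  sepia-eyed long-winged: 691 × 1/4 = 172.75
  sepia-eyed dumpy-winged: 691 × 1/4 = 172.75
χ² = Σ (O − E)² / E
  red-eyed long-winged: (172 − 172.75)² / 172.75 = 0.0033
  red-eyed dumpy-winged: (176 − 172.75)² / 172.75 = 0.0611
  sepia-eyed long-winged: (170 − 172.75)² / 172.75 = 0.0438
  sepia-eyed dumpy-winged: (173 − 172.75)² / 172.75 = 0.0004
χ² = 0.0033 + 0.0611 + 0.0438 + 0.0004 = 0.1086 ≈ 0.109
Degrees of freedom = 4 − 1 = 3; critical value at α = 0.05 is 7.815.
Since 0.109 < 7.815, we fail to reject the null hypothesis — the data are consistent with the 1:1:1:1 ratio.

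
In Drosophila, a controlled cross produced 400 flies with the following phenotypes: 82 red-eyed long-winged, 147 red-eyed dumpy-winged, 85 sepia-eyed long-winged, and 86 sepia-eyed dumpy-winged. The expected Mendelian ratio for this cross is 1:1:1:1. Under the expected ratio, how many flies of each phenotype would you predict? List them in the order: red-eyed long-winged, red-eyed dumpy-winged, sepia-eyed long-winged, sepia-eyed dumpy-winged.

The 1:1:1:1 ratio has 4 parts, so with N = 400 the expected counts are:
  red-eyed long-winged: 400 × 1/4 = 100
  red-eyed dumpy-winged: 400 × 1/4 = 100
  sepia-eyed long-winged: 400 × 1/4 = 100
  sepia-eyed dumpy-winged: 400 × 1/4 = 100

100, 100, 100, 100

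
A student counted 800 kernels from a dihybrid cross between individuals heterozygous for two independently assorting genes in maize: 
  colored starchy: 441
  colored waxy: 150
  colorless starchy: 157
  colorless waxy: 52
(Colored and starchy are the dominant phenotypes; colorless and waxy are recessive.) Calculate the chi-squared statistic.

0.587

A dihybrid F₂ with independent assortment and complete dominance at both loci gives a 9:3:3:1 phenotypic ratio.
Under the 9:3:3:1 hypothesis (Σ ratio = 16, N = 800):
  colored starchy: 800 × 9/16 = 450
  colored waxy: 800 × 3/16 = 150
  colorless starchy: 800 × 3/16 = 150
  colorless waxy: 800 × 1/16 = 50
χ² = Σ (O − E)² / E
  colored starchy: (441 − 450)² / 450 = 0.1800
  colored waxy: (150 − 150)² / 150 = 0.0000
  colorless starchy: (157 − 150)² / 150 = 0.3267
  colorless waxy: (52 − 50)² / 50 = 0.0800
χ² = 0.1800 + 0.0000 + 0.3267 + 0.0800 = 0.5867 ≈ 0.587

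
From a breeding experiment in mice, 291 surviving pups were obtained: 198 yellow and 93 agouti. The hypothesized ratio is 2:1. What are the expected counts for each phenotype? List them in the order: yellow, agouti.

194, 97

The 2:1 ratio has 3 parts, so with N = 291 the expected counts are:
  yellow: 291 × 2/3 = 194
  agouti: 291 × 1/3 = 97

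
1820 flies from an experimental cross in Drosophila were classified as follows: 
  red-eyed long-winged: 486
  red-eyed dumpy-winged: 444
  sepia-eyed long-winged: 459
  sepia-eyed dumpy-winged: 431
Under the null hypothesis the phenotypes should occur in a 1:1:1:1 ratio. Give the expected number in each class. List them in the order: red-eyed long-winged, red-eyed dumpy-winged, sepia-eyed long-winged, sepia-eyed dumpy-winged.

455, 455, 455, 455

Under the 1:1:1:1 hypothesis (Σ ratio = 4, N = 1820):
  red-eyed long-winged: 1820 × 1/4 = 455
  red-eyed dumpy-winged: 1820 × 1/4 = 455
  sepia-eyed long-winged: 1820 × 1/4 = 455
  sepia-eyed dumpy-winged: 1820 × 1/4 = 455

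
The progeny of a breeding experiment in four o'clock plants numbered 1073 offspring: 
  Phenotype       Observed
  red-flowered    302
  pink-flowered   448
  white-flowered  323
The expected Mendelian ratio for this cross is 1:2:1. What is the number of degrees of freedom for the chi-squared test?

2

A goodness-of-fit test with 3 phenotype classes has df = 3 − 1 = 2.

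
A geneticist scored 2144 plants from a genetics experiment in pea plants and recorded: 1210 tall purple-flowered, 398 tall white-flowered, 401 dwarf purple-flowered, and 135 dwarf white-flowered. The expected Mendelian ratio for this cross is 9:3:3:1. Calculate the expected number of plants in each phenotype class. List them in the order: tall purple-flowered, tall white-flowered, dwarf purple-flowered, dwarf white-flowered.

Total ratio parts = 16. Expected numbers out of 2144:
  tall purple-flowered: 2144 × 9/16 = 1206
  tall white-flowered: 2144 × 3/16 = 402
  dwarf purple-flowered: 2144 × 3/16 = 402
  dwarf white-flowered: 2144 × 1/16 = 134

1206, 402, 402, 134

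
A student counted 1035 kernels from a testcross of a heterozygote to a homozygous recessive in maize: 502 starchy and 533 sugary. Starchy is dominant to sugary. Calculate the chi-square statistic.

A testcross of a heterozygote (Aa × aa) gives a 1:1 phenotypic ratio.
Total ratio parts = 2. Expected numbers out of 1035:
  starchy: 1035 × 1/2 = 517.5
  sugary: 1035 × 1/2 = 517.5
χ² = Σ (O − E)² / E
  starchy: (502 − 517.5)² / 517.5 = 0.4643
  sugary: (533 − 517.5)² / 517.5 = 0.4643
χ² = 0.4643 + 0.4643 = 0.9286 ≈ 0.929

0.929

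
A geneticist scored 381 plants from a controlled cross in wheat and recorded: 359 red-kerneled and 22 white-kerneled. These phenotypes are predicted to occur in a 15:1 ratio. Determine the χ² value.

The 15:1 ratio has 16 parts, so with N = 381 the expected counts are:
  red-kerneled: 381 × 15/16 = 357.1875
  white-kerneled: 381 × 1/16 = 23.8125
χ² = Σ (O − E)² / E
  red-kerneled: (359 − 357.1875)² / 357.1875 = 0.0092
  white-kerneled: (22 − 23.8125)² / 23.8125 = 0.1380
χ² = 0.0092 + 0.1380 = 0.1472 ≈ 0.147

0.147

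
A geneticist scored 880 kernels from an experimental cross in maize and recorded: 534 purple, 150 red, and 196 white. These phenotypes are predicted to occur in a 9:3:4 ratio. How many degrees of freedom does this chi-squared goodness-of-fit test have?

A goodness-of-fit test with 3 phenotype classes has df = 3 − 1 = 2.

2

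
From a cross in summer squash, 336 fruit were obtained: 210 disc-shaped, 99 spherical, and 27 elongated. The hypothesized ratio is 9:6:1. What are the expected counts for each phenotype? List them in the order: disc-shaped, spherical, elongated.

Expected counts for N = 336 under a 9:6:1 ratio (total parts = 16):
  disc-shaped: 336 × 9/16 = 189
  spherical: 336 × 6/16 = 126
  elongated: 336 × 1/16 = 21

189, 126, 21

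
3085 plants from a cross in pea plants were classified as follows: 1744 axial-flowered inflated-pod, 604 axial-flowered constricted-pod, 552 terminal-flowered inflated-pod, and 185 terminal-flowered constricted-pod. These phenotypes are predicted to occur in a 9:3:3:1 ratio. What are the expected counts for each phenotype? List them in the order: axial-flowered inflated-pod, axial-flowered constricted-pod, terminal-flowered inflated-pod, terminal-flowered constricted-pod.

1735.3125, 578.4375, 578.4375, 192.8125

The 9:3:3:1 ratio has 16 parts, so with N = 3085 the expected counts are:
  axial-flowered inflated-pod: 3085 × 9/16 = 1735.3125
  axial-flowered constricted-pod: 3085 × 3/16 = 578.4375
  terminal-flowered inflated-pod: 3085 × 3/16 = 578.4375
  terminal-flowered constricted-pod: 3085 × 1/16 = 192.8125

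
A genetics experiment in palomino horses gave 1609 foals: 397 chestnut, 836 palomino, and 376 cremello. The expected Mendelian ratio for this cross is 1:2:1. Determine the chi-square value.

Total ratio parts = 4. Expected numbers out of 1609:
  chestnut: 1609 × 1/4 = 402.25
  palomino: 1609 × 2/4 = 804.5
  cremello: 1609 × 1/4 = 402.25
χ² = Σ (O − E)² / E
  chestnut: (397 − 402.25)² / 402.25 = 0.0685
  palomino: (836 − 804.5)² / 804.5 = 1.2334
  cremello: (376 − 402.25)² / 402.25 = 1.7130
χ² = 0.0685 + 1.2334 + 1.7130 = 3.0149 ≈ 3.015

3.015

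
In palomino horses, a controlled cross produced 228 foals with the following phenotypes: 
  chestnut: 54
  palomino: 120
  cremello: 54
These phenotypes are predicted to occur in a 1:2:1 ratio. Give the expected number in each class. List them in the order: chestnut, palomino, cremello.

Under the 1:2:1 hypothesis (Σ ratio = 4, N = 228):
  chestnut: 228 × 1/4 = 57
  palomino: 228 × 2/4 = 114
  cremello: 228 × 1/4 = 57

57, 114, 57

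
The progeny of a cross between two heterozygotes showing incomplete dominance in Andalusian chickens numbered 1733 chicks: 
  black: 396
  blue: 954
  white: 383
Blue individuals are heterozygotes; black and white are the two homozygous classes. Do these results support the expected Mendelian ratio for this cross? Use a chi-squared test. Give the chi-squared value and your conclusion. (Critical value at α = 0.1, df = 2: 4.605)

With incomplete dominance, a heterozygote × heterozygote cross gives a 1:2:1 phenotypic ratio.
The 1:2:1 ratio has 4 parts, so with N = 1733 the expected counts are:
  black: 1733 × 1/4 = 433.25
  blue: 1733 × 2/4 = 866.5
  white: 1733 × 1/4 = 433.25
χ² = Σ (O − E)² / E
  black: (396 − 433.25)² / 433.25 = 3.2027
  blue: (954 − 866.5)² / 866.5 = 8.8358
  white: (383 − 433.25)² / 433.25 = 5.8282
χ² = 3.2027 + 8.8358 + 5.8282 = 17.8667 ≈ 17.867
Degrees of freedom = 3 − 1 = 2; critical value at α = 0.1 is 4.605.
Since 17.867 > 4.605, we reject the null hypothesis — the data do not fit the 1:2:1 ratio.

17.867; not consistent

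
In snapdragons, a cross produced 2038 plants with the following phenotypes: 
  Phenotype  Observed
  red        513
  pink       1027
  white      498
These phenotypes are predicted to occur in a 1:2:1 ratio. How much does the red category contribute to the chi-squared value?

The 1:2:1 ratio has 4 parts, so with N = 2038 the expected counts are:
  red: 2038 × 1/4 = 509.5
  pink: 2038 × 2/4 = 1019
  white: 2038 × 1/4 = 509.5
Contribution of red: (513 − 509.5)² / 509.5 = 0.0240

0.024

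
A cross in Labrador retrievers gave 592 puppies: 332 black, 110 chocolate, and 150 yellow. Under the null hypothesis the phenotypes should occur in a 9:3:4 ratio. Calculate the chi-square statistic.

Under the 9:3:4 hypothesis (Σ ratio = 16, N = 592):
  black: 592 × 9/16 = 333
  chocolate: 592 × 3/16 = 111
  yellow: 592 × 4/16 = 148
χ² = Σ (O − E)² / E
  black: (332 − 333)² / 333 = 0.0030
  chocolate: (110 − 111)² / 111 = 0.0090
  yellow: (150 − 148)² / 148 = 0.0270
χ² = 0.0030 + 0.0090 + 0.0270 = 0.039

0.039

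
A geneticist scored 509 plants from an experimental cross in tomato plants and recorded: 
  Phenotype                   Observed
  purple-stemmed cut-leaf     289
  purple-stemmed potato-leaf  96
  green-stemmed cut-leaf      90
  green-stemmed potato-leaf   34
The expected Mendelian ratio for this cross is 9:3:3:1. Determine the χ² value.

Total ratio parts = 16. Expected numbers out of 509:
  purple-stemmed cut-leaf: 509 × 9/16 = 286.3125
  purple-stemmed potato-leaf: 509 × 3/16 = 95.4375
  green-stemmed cut-leaf: 509 × 3/16 = 95.4375
  green-stemmed potato-leaf: 509 × 1/16 = 31.8125
χ² = Σ (O − E)² / E
  purple-stemmed cut-leaf: (289 − 286.3125)² / 286.3125 = 0.0252
  purple-stemmed potato-leaf: (96 − 95.4375)² / 95.4375 = 0.0033
  green-stemmed cut-leaf: (90 − 95.4375)² / 95.4375 = 0.3098
  green-stemmed potato-leaf: (34 − 31.8125)² / 31.8125 = 0.1504
χ² = 0.0252 + 0.0033 + 0.3098 + 0.1504 = 0.4887 ≈ 0.489

0.489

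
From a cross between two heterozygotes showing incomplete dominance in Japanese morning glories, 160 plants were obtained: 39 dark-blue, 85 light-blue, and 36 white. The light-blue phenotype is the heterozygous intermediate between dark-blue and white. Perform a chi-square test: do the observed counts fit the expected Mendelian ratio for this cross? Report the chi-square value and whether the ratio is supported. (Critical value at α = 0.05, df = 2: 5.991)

With incomplete dominance, a heterozygote × heterozygote cross gives a 1:2:1 phenotypic ratio.
The 1:2:1 ratio has 4 parts, so with N = 160 the expected counts are:
  dark-blue: 160 × 1/4 = 40
  light-blue: 160 × 2/4 = 80
  white: 160 × 1/4 = 40
χ² = Σ (O − E)² / E
  dark-blue: (39 − 40)² / 40 = 0.0250
  light-blue: (85 − 80)² / 80 = 0.3125
  white: (36 − 40)² / 40 = 0.4000
χ² = 0.0250 + 0.3125 + 0.4000 = 0.7375 ≈ 0.738
Degrees of freedom = 3 − 1 = 2; critical value at α = 0.05 is 5.991.
Since 0.738 < 5.991, we fail to reject the null hypothesis — the data are consistent with the 1:2:1 ratio.

0.738; consistent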